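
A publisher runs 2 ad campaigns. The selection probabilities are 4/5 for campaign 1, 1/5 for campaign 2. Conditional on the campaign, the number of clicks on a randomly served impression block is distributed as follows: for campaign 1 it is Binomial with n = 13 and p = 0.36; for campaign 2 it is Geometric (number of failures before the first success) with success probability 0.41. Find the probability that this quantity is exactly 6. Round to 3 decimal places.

0.135

Conditional on each campaign, P(X = 6): 1: 0.164283; 2: 0.017294.
By total probability, P(X = 6) = 0.8·0.164283 + 0.2·0.017294 = 0.134885.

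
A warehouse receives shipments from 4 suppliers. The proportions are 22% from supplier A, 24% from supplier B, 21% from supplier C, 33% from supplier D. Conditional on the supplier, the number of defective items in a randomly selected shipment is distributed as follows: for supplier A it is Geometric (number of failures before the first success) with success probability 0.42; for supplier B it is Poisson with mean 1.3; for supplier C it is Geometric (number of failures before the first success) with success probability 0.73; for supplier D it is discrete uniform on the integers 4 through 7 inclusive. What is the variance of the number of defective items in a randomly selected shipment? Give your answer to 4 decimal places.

Per component, A: μ=1.38095, E[X²]=5.19501; B: μ=1.3, E[X²]=2.99; C: μ=0.369863, E[X²]=0.64346; D: μ=5.5, E[X²]=31.5.
E[X] = 0.22·1.38095 + 0.24·1.3 + 0.21·0.369863 + 0.33·5.5 = 2.50848.
E[X²] = 0.22·5.19501 + 0.24·2.99 + 0.21·0.64346 + 0.33·31.5 = 12.3906.
Var(X) = E[X²] − (E[X])² = 12.3906 − 6.29248 = 6.09815.

6.0982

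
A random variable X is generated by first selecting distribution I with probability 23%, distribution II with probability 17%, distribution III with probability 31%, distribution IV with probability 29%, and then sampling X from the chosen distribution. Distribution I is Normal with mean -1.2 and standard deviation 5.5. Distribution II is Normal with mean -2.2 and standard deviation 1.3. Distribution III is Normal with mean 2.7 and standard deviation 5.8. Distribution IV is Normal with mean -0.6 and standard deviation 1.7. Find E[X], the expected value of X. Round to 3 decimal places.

Component means — I: -1.2; II: -2.2; III: 2.7; IV: -0.6.
E[X] = 0.23·-1.2 + 0.17·-2.2 + 0.31·2.7 + 0.29·-0.6 = 0.013.

0.013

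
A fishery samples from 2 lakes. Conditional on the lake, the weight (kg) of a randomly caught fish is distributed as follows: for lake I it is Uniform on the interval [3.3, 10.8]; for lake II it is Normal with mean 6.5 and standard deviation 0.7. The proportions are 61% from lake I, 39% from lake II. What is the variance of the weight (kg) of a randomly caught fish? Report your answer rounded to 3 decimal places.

Per component, I: μ=7.05, E[X²]=54.39; II: μ=6.5, E[X²]=42.74.
E[X] = 0.61·7.05 + 0.39·6.5 = 6.8355.
E[X²] = 0.61·54.39 + 0.39·42.74 = 49.8465.
Var(X) = E[X²] − (E[X])² = 49.8465 − 46.7241 = 3.12244.

3.122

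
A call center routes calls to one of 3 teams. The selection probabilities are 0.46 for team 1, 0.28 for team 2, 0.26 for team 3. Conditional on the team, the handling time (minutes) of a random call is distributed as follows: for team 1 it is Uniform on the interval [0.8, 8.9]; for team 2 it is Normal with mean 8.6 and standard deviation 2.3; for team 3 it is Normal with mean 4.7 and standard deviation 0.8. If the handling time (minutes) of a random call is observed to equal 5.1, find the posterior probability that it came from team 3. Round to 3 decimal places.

0.614

Likelihoods f(5.1 | ·): 1: 0.123457; 2: 0.0544925; 3: 0.440082.
Posterior ∝ prior × likelihood. Numerator for 3: 0.26·0.440082 = 0.114421.
Normalizing constant: 0.46·0.123457 + 0.28·0.0544925 + 0.26·0.440082 = 0.186469.
P(3 | observation) = 0.114421 / 0.186469 = 0.61362.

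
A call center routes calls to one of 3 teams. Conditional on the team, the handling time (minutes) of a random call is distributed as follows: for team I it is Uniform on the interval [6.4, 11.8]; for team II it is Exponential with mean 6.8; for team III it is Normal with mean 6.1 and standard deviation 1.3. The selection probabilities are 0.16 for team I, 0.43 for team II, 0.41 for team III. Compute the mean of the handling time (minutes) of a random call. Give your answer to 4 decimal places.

6.8810

Component means — I: 9.1; II: 6.8; III: 6.1.
E[X] = 0.16·9.1 + 0.43·6.8 + 0.41·6.1 = 6.881.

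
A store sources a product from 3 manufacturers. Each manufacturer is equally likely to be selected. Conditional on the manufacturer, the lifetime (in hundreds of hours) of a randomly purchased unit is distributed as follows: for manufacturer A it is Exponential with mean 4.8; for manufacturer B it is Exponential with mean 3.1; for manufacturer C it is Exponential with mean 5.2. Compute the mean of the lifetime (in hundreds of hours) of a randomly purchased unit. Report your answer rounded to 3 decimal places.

Component means — A: 4.8; B: 3.1; C: 5.2.
E[X] = 0.333333·4.8 + 0.333333·3.1 + 0.333333·5.2 = 4.36667.

4.367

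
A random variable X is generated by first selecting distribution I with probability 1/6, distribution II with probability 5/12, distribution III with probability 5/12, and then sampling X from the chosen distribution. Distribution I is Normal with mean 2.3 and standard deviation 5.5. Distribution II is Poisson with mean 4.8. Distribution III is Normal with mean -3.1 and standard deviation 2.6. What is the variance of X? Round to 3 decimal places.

Per component, I: μ=2.3, E[X²]=35.54; II: μ=4.8, E[X²]=27.84; III: μ=-3.1, E[X²]=16.37.
E[X] = 0.166667·2.3 + 0.416667·4.8 + 0.416667·-3.1 = 1.09167.
E[X²] = 0.166667·35.54 + 0.416667·27.84 + 0.416667·16.37 = 24.3442.
Var(X) = E[X²] − (E[X])² = 24.3442 − 1.19174 = 23.1524.

23.152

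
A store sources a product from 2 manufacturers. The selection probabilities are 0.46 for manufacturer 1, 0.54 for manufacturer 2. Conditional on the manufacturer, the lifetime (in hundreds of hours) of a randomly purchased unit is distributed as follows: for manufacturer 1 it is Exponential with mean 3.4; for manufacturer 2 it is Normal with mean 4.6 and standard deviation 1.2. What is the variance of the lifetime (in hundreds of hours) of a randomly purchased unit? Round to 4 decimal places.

Per component, 1: μ=3.4, E[X²]=23.12; 2: μ=4.6, E[X²]=22.6.
E[X] = 0.46·3.4 + 0.54·4.6 = 4.048.
E[X²] = 0.46·23.12 + 0.54·22.6 = 22.8392.
Var(X) = E[X²] − (E[X])² = 22.8392 − 16.3863 = 6.4529.

6.4529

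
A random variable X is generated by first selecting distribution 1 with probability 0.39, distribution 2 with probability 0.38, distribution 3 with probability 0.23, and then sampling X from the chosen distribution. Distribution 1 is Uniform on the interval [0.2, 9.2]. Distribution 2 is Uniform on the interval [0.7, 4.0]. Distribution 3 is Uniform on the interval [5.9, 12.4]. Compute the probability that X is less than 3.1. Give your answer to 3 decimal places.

Conditional on each component, P(X < 3.1): 1: 0.322222; 2: 0.727273; 3: 0.
By total probability, P(X < 3.1) = 0.39·0.322222 + 0.38·0.727273 + 0.23·0 = 0.40203.

0.402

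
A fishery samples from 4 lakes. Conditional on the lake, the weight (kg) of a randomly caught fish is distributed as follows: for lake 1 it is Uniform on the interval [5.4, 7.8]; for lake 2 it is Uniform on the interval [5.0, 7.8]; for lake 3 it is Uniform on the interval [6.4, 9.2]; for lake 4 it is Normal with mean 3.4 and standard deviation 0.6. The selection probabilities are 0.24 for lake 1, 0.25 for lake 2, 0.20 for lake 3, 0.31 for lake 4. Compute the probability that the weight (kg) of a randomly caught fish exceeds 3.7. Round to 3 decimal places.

0.786

Conditional on each lake, P(X > 3.7): 1: 1; 2: 1; 3: 1; 4: 0.308538.
By total probability, P(X > 3.7) = 0.24·1 + 0.25·1 + 0.2·1 + 0.31·0.308538 = 0.785647.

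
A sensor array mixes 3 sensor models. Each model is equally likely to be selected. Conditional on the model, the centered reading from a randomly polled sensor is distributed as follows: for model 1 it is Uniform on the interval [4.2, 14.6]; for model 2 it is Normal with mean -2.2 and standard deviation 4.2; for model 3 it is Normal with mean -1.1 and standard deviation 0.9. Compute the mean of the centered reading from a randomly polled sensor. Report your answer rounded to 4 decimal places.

Component means — 1: 9.4; 2: -2.2; 3: -1.1.
E[X] = 0.333333·9.4 + 0.333333·-2.2 + 0.333333·-1.1 = 2.03333.

2.0333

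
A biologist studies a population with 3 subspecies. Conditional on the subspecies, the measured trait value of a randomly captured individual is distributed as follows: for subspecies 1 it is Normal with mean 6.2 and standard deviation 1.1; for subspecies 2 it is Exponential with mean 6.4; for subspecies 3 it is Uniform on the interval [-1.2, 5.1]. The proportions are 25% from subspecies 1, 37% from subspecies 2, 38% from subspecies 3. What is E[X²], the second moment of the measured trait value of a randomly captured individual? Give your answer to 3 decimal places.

For each component E[X²] = Var + (mean)², giving 1: 39.65; 2: 81.92; 3: 7.11.
Overall E[X²] = 0.25·39.65 + 0.37·81.92 + 0.38·7.11 = 42.9247.

42.925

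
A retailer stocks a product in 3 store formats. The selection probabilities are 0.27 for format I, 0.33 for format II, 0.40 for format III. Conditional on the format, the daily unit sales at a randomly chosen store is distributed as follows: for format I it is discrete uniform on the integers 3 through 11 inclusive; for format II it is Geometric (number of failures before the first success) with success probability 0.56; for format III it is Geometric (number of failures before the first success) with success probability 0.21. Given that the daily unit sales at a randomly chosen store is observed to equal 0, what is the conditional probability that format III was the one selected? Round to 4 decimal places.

0.3125

Likelihoods P(X=0 | ·): I: 0; II: 0.56; III: 0.21.
Posterior ∝ prior × likelihood. Numerator for III: 0.4·0.21 = 0.084.
Normalizing constant: 0.27·0 + 0.33·0.56 + 0.4·0.21 = 0.2688.
P(III | observation) = 0.084 / 0.2688 = 0.3125.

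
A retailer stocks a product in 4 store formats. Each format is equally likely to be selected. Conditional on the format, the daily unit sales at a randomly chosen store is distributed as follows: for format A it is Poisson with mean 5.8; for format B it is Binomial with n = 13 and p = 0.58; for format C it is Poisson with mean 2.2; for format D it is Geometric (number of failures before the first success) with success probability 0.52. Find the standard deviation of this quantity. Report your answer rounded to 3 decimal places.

Per component, A: μ=5.8, E[X²]=39.44; B: μ=7.54, E[X²]=60.0184; C: μ=2.2, E[X²]=7.04; D: μ=0.923077, E[X²]=2.62722.
E[X] = 0.25·5.8 + 0.25·7.54 + 0.25·2.2 + 0.25·0.923077 = 4.11577.
E[X²] = 0.25·39.44 + 0.25·60.0184 + 0.25·7.04 + 0.25·2.62722 = 27.2814.
Var(X) = E[X²] − (E[X])² = 27.2814 − 16.9396 = 10.3418.
SD(X) = √10.3418 = 3.21587.

3.216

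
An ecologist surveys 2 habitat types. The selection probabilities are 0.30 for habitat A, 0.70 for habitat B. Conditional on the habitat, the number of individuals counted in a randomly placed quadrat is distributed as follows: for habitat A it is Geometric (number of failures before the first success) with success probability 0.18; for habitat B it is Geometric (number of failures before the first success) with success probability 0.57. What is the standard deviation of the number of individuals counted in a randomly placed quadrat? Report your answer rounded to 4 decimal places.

Per component, A: μ=4.55556, E[X²]=46.0617; B: μ=0.754386, E[X²]=1.89258.
E[X] = 0.3·4.55556 + 0.7·0.754386 = 1.89474.
E[X²] = 0.3·46.0617 + 0.7·1.89258 = 15.1433.
Var(X) = E[X²] − (E[X])² = 15.1433 − 3.59003 = 11.5533.
SD(X) = √11.5533 = 3.39901.

3.3990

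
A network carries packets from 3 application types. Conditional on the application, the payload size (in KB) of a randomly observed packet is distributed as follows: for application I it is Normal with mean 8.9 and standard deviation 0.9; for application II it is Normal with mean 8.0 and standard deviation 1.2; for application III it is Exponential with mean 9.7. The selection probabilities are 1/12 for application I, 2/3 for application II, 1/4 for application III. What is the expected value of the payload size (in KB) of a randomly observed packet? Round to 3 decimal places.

8.500

Component means — I: 8.9; II: 8; III: 9.7.
E[X] = 0.0833333·8.9 + 0.666667·8 + 0.25·9.7 = 8.5.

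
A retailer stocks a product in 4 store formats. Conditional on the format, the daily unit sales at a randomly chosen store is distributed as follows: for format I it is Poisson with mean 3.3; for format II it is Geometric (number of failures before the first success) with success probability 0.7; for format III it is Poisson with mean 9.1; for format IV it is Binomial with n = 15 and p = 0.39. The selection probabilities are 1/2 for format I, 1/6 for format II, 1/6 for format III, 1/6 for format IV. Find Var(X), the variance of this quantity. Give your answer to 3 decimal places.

Per component, I: μ=3.3, E[X²]=14.19; II: μ=0.428571, E[X²]=0.795918; III: μ=9.1, E[X²]=91.91; IV: μ=5.85, E[X²]=37.791.
E[X] = 0.5·3.3 + 0.166667·0.428571 + 0.166667·9.1 + 0.166667·5.85 = 4.2131.
E[X²] = 0.5·14.19 + 0.166667·0.795918 + 0.166667·91.91 + 0.166667·37.791 = 28.8445.
Var(X) = E[X²] − (E[X])² = 28.8445 − 17.7502 = 11.0943.

11.094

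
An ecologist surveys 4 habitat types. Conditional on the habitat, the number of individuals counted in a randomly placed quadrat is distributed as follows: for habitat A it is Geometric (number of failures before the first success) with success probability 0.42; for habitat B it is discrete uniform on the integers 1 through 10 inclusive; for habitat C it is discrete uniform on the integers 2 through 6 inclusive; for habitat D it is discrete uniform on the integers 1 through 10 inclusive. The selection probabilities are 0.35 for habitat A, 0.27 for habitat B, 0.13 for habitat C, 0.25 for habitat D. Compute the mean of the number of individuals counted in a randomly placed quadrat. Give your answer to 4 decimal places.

Component means — A: 1.38095; B: 5.5; C: 4; D: 5.5.
E[X] = 0.35·1.38095 + 0.27·5.5 + 0.13·4 + 0.25·5.5 = 3.86333.

3.8633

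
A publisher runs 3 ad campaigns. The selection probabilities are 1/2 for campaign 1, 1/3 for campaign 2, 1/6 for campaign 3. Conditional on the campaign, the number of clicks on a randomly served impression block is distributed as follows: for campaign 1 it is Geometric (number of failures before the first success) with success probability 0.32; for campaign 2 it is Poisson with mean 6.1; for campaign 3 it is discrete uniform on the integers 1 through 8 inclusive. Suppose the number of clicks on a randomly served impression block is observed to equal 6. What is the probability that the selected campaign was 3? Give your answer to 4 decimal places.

0.2311

Likelihoods P(X=6 | ·): 1: 0.0316376; 2: 0.160491; 3: 0.125.
Posterior ∝ prior × likelihood. Numerator for 3: 0.166667·0.125 = 0.0208333.
Normalizing constant: 0.5·0.0316376 + 0.333333·0.160491 + 0.166667·0.125 = 0.0901491.
P(3 | observation) = 0.0208333 / 0.0901491 = 0.231099.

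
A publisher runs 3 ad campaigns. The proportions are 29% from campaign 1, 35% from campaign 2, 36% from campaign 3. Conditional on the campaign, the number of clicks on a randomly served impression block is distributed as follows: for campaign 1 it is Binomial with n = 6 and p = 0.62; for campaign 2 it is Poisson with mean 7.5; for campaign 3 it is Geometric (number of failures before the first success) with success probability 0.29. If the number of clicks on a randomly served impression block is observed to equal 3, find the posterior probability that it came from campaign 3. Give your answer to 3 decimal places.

0.295

Likelihoods P(X=3 | ·): 1: 0.261551; 2: 0.0388887; 3: 0.103794.
Posterior ∝ prior × likelihood. Numerator for 3: 0.36·0.103794 = 0.0373659.
Normalizing constant: 0.29·0.261551 + 0.35·0.0388887 + 0.36·0.103794 = 0.126827.
P(3 | observation) = 0.0373659 / 0.126827 = 0.294622.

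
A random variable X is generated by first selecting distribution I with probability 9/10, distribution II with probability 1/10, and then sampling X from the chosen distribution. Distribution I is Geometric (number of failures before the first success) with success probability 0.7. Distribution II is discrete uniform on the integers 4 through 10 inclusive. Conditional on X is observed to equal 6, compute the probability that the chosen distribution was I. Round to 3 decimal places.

0.031

Likelihoods P(X=6 | ·): I: 0.0005103; II: 0.142857.
Posterior ∝ prior × likelihood. Numerator for I: 0.9·0.0005103 = 0.00045927.
Normalizing constant: 0.9·0.0005103 + 0.1·0.142857 = 0.014745.
P(I | observation) = 0.00045927 / 0.014745 = 0.0311475.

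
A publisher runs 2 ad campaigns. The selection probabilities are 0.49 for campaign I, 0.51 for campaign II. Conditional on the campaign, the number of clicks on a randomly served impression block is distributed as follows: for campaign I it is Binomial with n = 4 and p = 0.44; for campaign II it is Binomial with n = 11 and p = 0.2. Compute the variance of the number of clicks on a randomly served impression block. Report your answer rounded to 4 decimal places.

1.4289

Per component, I: μ=1.76, E[X²]=4.0832; II: μ=2.2, E[X²]=6.6.
E[X] = 0.49·1.76 + 0.51·2.2 = 1.9844.
E[X²] = 0.49·4.0832 + 0.51·6.6 = 5.36677.
Var(X) = E[X²] − (E[X])² = 5.36677 − 3.93784 = 1.42892.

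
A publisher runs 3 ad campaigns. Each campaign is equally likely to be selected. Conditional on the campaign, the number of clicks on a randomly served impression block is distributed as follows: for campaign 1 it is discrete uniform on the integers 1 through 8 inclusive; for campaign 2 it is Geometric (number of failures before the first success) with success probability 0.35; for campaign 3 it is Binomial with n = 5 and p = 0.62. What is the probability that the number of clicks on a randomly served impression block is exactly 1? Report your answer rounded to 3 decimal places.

0.139

Conditional on each campaign, P(X = 1): 1: 0.125; 2: 0.2275; 3: 0.0646392.
By total probability, P(X = 1) = 0.333333·0.125 + 0.333333·0.2275 + 0.333333·0.0646392 = 0.139046.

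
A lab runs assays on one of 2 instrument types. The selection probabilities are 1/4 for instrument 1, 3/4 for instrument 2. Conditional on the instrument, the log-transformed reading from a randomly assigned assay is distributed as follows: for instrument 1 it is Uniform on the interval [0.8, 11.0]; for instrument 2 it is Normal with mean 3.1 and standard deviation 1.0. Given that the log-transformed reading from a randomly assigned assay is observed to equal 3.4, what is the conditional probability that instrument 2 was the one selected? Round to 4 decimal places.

0.9211

Likelihoods f(3.4 | ·): 1: 0.0980392; 2: 0.381388.
Posterior ∝ prior × likelihood. Numerator for 2: 0.75·0.381388 = 0.286041.
Normalizing constant: 0.25·0.0980392 + 0.75·0.381388 = 0.310551.
P(2 | observation) = 0.286041 / 0.310551 = 0.921076.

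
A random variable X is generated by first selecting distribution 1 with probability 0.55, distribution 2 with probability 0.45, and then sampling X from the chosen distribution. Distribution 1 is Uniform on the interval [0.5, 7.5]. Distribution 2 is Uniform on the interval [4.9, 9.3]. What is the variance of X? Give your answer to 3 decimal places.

Per component, 1: μ=4, E[X²]=20.0833; 2: μ=7.1, E[X²]=52.0233.
E[X] = 0.55·4 + 0.45·7.1 = 5.395.
E[X²] = 0.55·20.0833 + 0.45·52.0233 = 34.4563.
Var(X) = E[X²] − (E[X])² = 34.4563 − 29.106 = 5.35031.

5.350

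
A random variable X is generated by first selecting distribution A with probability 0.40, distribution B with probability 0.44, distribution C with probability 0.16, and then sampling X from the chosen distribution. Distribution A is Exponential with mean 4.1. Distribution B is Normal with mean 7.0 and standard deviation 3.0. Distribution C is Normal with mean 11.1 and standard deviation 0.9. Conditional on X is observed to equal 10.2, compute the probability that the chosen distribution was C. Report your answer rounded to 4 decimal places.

0.5106

Likelihoods f(10.2 | ·): A: 0.0202664; B: 0.0752876; C: 0.268856.
Posterior ∝ prior × likelihood. Numerator for C: 0.16·0.268856 = 0.043017.
Normalizing constant: 0.4·0.0202664 + 0.44·0.0752876 + 0.16·0.268856 = 0.0842501.
P(C | observation) = 0.043017 / 0.0842501 = 0.510587.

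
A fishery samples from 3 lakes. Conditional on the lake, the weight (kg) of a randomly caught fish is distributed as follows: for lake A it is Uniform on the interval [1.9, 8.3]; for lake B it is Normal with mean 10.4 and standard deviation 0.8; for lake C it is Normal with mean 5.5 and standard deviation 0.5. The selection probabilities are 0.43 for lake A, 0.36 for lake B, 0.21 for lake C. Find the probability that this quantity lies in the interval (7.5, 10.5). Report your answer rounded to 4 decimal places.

0.2516

Conditional on each lake, P(7.5 < X < 10.5): A: 0.125; B: 0.549594; C: 3.16712e-05.
By total probability, P(7.5 < X < 10.5) = 0.43·0.125 + 0.36·0.549594 + 0.21·3.16712e-05 = 0.25161.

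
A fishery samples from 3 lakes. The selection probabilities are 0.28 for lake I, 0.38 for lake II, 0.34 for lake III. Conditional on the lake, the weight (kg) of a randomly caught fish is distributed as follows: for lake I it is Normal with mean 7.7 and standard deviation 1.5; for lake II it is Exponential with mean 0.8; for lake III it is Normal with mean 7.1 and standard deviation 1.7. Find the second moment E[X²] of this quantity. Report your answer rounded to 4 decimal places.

For each component E[X²] = Var + (mean)², giving I: 61.54; II: 1.28; III: 53.3.
Overall E[X²] = 0.28·61.54 + 0.38·1.28 + 0.34·53.3 = 35.8396.

35.8396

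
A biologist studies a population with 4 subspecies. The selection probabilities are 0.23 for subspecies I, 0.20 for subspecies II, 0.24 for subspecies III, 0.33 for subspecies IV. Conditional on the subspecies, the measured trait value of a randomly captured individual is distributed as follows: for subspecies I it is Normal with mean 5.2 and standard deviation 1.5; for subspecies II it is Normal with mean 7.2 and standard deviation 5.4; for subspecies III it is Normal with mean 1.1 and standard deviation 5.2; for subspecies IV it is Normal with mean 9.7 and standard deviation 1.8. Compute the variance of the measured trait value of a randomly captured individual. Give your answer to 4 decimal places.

24.6134

Per component, I: μ=5.2, E[X²]=29.29; II: μ=7.2, E[X²]=81; III: μ=1.1, E[X²]=28.25; IV: μ=9.7, E[X²]=97.33.
E[X] = 0.23·5.2 + 0.2·7.2 + 0.24·1.1 + 0.33·9.7 = 6.101.
E[X²] = 0.23·29.29 + 0.2·81 + 0.24·28.25 + 0.33·97.33 = 61.8356.
Var(X) = E[X²] − (E[X])² = 61.8356 − 37.2222 = 24.6134.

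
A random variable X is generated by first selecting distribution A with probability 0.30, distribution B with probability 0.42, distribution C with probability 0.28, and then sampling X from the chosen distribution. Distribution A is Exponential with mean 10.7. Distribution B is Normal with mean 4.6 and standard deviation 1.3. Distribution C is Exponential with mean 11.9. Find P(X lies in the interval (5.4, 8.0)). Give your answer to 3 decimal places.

Conditional on each component, P(5.4 < X < 8.0): A: 0.130232; B: 0.264694; C: 0.124673.
By total probability, P(5.4 < X < 8.0) = 0.3·0.130232 + 0.42·0.264694 + 0.28·0.124673 = 0.185149.

0.185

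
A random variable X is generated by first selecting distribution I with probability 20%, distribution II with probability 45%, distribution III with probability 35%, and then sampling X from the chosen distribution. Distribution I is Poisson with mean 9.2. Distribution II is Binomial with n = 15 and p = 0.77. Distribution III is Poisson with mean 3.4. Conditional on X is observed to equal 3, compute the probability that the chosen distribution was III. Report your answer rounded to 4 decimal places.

Likelihoods P(X=3 | ·): I: 0.013113; II: 4.55216e-06; III: 0.218617.
Posterior ∝ prior × likelihood. Numerator for III: 0.35·0.218617 = 0.076516.
Normalizing constant: 0.2·0.013113 + 0.45·4.55216e-06 + 0.35·0.218617 = 0.0791407.
P(III | observation) = 0.076516 / 0.0791407 = 0.966836.

0.9668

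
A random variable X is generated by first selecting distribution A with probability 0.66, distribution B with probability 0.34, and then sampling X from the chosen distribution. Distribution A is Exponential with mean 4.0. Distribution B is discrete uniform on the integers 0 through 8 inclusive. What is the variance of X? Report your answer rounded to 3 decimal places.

Per component, A: μ=4, E[X²]=32; B: μ=4, E[X²]=22.6667.
E[X] = 0.66·4 + 0.34·4 = 4.
E[X²] = 0.66·32 + 0.34·22.6667 = 28.8267.
Var(X) = E[X²] − (E[X])² = 28.8267 − 16 = 12.8267.

12.827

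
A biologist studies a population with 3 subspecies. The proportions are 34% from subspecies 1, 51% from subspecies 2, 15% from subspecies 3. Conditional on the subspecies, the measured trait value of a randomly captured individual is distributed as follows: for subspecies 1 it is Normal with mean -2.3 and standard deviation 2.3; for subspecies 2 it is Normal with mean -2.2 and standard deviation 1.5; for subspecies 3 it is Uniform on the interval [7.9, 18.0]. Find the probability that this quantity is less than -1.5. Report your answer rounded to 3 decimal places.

0.563

Conditional on each subspecies, P(X < -1.5): 1: 0.636015; 2: 0.679631; 3: 0.
By total probability, P(X < -1.5) = 0.34·0.636015 + 0.51·0.679631 + 0.15·0 = 0.562857.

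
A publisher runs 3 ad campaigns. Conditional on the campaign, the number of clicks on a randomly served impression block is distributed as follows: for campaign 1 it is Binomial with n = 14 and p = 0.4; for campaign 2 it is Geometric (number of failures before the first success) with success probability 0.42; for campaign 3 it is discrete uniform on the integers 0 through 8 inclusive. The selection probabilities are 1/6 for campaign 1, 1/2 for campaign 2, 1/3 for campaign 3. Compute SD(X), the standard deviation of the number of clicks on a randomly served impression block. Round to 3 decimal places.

2.682

Per component, 1: μ=5.6, E[X²]=34.72; 2: μ=1.38095, E[X²]=5.19501; 3: μ=4, E[X²]=22.6667.
E[X] = 0.166667·5.6 + 0.5·1.38095 + 0.333333·4 = 2.95714.
E[X²] = 0.166667·34.72 + 0.5·5.19501 + 0.333333·22.6667 = 15.9397.
Var(X) = E[X²] − (E[X])² = 15.9397 − 8.74469 = 7.19503.
SD(X) = √7.19503 = 2.68236.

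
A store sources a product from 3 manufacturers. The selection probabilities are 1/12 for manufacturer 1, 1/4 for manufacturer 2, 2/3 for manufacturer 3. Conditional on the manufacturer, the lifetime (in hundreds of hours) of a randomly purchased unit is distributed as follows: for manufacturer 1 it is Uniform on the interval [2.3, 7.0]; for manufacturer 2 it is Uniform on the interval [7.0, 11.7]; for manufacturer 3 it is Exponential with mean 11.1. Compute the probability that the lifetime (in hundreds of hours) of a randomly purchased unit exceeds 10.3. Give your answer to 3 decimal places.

Conditional on each manufacturer, P(X > 10.3): 1: 0; 2: 0.297872; 3: 0.395372.
By total probability, P(X > 10.3) = 0.0833333·0 + 0.25·0.297872 + 0.666667·0.395372 = 0.338049.

0.338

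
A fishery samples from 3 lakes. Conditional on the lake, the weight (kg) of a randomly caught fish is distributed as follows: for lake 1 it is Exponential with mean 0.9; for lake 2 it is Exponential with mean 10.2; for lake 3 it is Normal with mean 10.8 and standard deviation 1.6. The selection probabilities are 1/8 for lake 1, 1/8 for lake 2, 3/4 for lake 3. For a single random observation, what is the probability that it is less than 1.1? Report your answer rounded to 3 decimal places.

0.101

Conditional on each lake, P(X < 1.1): 1: 0.705425; 2: 0.102232; 3: 6.70109e-10.
By total probability, P(X < 1.1) = 0.125·0.705425 + 0.125·0.102232 + 0.75·6.70109e-10 = 0.100957.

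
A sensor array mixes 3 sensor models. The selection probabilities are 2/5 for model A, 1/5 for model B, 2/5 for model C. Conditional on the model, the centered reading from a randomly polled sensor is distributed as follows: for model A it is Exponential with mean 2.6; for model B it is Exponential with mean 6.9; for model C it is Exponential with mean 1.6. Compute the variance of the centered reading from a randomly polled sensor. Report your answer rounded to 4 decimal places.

Per component, A: μ=2.6, E[X²]=13.52; B: μ=6.9, E[X²]=95.22; C: μ=1.6, E[X²]=5.12.
E[X] = 0.4·2.6 + 0.2·6.9 + 0.4·1.6 = 3.06.
E[X²] = 0.4·13.52 + 0.2·95.22 + 0.4·5.12 = 26.5.
Var(X) = E[X²] − (E[X])² = 26.5 − 9.3636 = 17.1364.

17.1364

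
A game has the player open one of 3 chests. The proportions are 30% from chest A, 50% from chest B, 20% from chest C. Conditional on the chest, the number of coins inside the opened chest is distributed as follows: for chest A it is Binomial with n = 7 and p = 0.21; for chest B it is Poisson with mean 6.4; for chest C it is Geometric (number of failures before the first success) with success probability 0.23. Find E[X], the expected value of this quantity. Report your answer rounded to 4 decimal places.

4.3106

Component means — A: 1.47; B: 6.4; C: 3.34783.
E[X] = 0.3·1.47 + 0.5·6.4 + 0.2·3.34783 = 4.31057.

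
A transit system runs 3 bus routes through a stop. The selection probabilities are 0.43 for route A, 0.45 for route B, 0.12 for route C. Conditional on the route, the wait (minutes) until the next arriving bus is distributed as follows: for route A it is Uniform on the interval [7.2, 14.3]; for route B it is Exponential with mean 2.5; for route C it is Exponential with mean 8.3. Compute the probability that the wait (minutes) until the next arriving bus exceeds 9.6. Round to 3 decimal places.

Conditional on each route, P(X > 9.6): A: 0.661972; B: 0.0214936; C: 0.314546.
By total probability, P(X > 9.6) = 0.43·0.661972 + 0.45·0.0214936 + 0.12·0.314546 = 0.332065.

0.332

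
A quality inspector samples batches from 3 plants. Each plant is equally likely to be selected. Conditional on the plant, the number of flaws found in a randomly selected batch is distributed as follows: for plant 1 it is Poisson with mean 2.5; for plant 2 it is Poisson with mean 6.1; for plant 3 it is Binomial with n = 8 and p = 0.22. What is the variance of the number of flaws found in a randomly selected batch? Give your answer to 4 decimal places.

Per component, 1: μ=2.5, E[X²]=8.75; 2: μ=6.1, E[X²]=43.31; 3: μ=1.76, E[X²]=4.4704.
E[X] = 0.333333·2.5 + 0.333333·6.1 + 0.333333·1.76 = 3.45333.
E[X²] = 0.333333·8.75 + 0.333333·43.31 + 0.333333·4.4704 = 18.8435.
Var(X) = E[X²] − (E[X])² = 18.8435 − 11.9255 = 6.91796.

6.9180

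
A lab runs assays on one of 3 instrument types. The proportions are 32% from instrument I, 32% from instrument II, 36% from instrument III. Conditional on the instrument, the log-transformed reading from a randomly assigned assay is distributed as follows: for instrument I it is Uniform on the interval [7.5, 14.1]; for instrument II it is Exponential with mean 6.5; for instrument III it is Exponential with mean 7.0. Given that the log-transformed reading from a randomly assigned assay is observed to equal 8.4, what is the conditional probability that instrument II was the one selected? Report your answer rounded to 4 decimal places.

Likelihoods f(8.4 | ·): I: 0.151515; II: 0.0422517; III: 0.0430277.
Posterior ∝ prior × likelihood. Numerator for II: 0.32·0.0422517 = 0.0135206.
Normalizing constant: 0.32·0.151515 + 0.32·0.0422517 + 0.36·0.0430277 = 0.0774954.
P(II | observation) = 0.0135206 / 0.0774954 = 0.174469.

0.1745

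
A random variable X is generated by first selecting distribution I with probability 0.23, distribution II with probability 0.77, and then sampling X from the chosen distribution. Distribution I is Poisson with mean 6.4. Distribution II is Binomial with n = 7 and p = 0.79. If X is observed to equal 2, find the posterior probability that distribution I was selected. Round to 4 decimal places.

Likelihoods P(X=2 | ·): I: 0.0340287; II: 0.00535266.
Posterior ∝ prior × likelihood. Numerator for I: 0.23·0.0340287 = 0.0078266.
Normalizing constant: 0.23·0.0340287 + 0.77·0.00535266 = 0.0119482.
P(I | observation) = 0.0078266 / 0.0119482 = 0.655047.

0.6550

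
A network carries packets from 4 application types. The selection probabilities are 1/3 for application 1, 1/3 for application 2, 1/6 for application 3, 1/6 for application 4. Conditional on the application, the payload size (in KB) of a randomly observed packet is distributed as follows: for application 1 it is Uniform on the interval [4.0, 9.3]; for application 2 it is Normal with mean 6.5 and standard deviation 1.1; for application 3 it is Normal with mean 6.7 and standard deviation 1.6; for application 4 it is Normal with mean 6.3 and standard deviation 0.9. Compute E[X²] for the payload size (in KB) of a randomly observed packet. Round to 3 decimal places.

44.666

For each component E[X²] = Var + (mean)², giving 1: 46.5633; 2: 43.46; 3: 47.45; 4: 40.5.
Overall E[X²] = 0.333333·46.5633 + 0.333333·43.46 + 0.166667·47.45 + 0.166667·40.5 = 44.6661.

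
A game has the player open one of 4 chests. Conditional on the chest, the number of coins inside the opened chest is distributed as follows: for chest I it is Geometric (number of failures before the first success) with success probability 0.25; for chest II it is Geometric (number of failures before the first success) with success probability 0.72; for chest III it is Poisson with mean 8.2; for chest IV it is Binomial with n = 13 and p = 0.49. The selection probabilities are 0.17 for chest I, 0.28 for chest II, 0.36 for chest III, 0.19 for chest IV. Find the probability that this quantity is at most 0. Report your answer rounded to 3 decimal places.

0.244

Conditional on each chest, P(X ≤ 0): I: 0.25; II: 0.72; III: 0.000274654; IV: 0.000157911.
By total probability, P(X ≤ 0) = 0.17·0.25 + 0.28·0.72 + 0.36·0.000274654 + 0.19·0.000157911 = 0.244229.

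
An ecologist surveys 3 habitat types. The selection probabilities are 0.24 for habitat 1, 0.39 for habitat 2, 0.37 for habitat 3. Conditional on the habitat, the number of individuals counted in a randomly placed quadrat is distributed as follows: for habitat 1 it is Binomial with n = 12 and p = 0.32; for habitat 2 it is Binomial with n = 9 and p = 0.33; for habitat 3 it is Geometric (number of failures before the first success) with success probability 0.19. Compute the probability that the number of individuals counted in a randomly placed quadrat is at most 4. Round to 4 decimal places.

Conditional on each habitat, P(X ≤ 4): 1: 0.669235; 2: 0.860224; 3: 0.651322.
By total probability, P(X ≤ 4) = 0.24·0.669235 + 0.39·0.860224 + 0.37·0.651322 = 0.737093.

0.7371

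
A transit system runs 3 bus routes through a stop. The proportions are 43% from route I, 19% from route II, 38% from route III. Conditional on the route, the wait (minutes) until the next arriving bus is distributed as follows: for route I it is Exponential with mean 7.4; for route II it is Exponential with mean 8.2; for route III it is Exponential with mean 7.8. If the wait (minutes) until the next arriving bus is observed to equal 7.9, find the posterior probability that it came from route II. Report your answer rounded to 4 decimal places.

Likelihoods f(7.9 | ·): I: 0.0464654; II: 0.0465351; III: 0.0465632.
Posterior ∝ prior × likelihood. Numerator for II: 0.19·0.0465351 = 0.00884167.
Normalizing constant: 0.43·0.0464654 + 0.19·0.0465351 + 0.38·0.0465632 = 0.0465158.
P(II | observation) = 0.00884167 / 0.0465158 = 0.190079.

0.1901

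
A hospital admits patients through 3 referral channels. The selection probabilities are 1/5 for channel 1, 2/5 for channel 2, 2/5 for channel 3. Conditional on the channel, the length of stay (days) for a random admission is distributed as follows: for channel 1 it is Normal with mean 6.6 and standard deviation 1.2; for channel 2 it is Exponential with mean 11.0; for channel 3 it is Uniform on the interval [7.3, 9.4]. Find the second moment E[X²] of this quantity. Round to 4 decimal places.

For each component E[X²] = Var + (mean)², giving 1: 45; 2: 242; 3: 70.09.
Overall E[X²] = 0.2·45 + 0.4·242 + 0.4·70.09 = 133.836.

133.8360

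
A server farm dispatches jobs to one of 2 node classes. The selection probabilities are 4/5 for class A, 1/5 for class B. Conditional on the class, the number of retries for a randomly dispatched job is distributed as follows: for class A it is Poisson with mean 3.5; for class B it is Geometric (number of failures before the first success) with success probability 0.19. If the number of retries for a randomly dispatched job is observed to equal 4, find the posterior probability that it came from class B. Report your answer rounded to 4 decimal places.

0.0977

Likelihoods P(X=4 | ·): A: 0.188812; B: 0.0817888.
Posterior ∝ prior × likelihood. Numerator for B: 0.2·0.0817888 = 0.0163578.
Normalizing constant: 0.8·0.188812 + 0.2·0.0817888 = 0.167408.
P(B | observation) = 0.0163578 / 0.167408 = 0.0977121.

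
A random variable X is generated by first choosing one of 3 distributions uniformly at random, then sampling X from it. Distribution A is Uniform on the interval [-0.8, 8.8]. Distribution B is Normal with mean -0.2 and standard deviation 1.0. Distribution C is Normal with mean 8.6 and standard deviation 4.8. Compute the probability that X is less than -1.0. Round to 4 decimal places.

0.0782

Conditional on each component, P(X < -1.0): A: 0; B: 0.211855; C: 0.0227501.
By total probability, P(X < -1.0) = 0.333333·0 + 0.333333·0.211855 + 0.333333·0.0227501 = 0.0782018.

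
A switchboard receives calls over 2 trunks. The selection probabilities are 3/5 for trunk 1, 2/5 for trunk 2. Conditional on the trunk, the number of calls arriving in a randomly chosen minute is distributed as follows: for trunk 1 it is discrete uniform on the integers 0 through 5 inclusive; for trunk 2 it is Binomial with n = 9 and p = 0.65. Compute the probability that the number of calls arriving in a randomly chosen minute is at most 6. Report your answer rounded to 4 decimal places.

0.8651

Conditional on each trunk, P(X ≤ 6): 1: 1; 2: 0.662727.
By total probability, P(X ≤ 6) = 0.6·1 + 0.4·0.662727 = 0.865091.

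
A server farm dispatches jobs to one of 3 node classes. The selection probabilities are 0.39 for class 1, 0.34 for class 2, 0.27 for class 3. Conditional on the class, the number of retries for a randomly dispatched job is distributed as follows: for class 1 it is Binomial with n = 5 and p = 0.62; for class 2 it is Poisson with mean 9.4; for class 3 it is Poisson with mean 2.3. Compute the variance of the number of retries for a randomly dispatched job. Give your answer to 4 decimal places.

Per component, 1: μ=3.1, E[X²]=10.788; 2: μ=9.4, E[X²]=97.76; 3: μ=2.3, E[X²]=7.59.
E[X] = 0.39·3.1 + 0.34·9.4 + 0.27·2.3 = 5.026.
E[X²] = 0.39·10.788 + 0.34·97.76 + 0.27·7.59 = 39.495.
Var(X) = E[X²] − (E[X])² = 39.495 − 25.2607 = 14.2343.

14.2343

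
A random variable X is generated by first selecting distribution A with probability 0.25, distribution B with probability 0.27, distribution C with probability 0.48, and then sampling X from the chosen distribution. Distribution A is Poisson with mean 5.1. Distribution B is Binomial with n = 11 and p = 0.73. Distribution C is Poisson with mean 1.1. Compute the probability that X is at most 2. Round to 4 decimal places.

0.4614

Conditional on each component, P(X ≤ 2): A: 0.116478; B: 0.000240591; C: 0.900416.
By total probability, P(X ≤ 2) = 0.25·0.116478 + 0.27·0.000240591 + 0.48·0.900416 = 0.461384.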